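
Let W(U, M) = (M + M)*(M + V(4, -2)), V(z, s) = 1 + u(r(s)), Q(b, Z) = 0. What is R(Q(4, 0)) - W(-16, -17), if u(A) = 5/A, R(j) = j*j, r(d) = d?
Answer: -629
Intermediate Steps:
R(j) = j²
V(z, s) = 1 + 5/s
W(U, M) = 2*M*(-3/2 + M) (W(U, M) = (M + M)*(M + (5 - 2)/(-2)) = (2*M)*(M - ½*3) = (2*M)*(M - 3/2) = (2*M)*(-3/2 + M) = 2*M*(-3/2 + M))
R(Q(4, 0)) - W(-16, -17) = 0² - (-17)*(-3 + 2*(-17)) = 0 - (-17)*(-3 - 34) = 0 - (-17)*(-37) = 0 - 1*629 = 0 - 629 = -629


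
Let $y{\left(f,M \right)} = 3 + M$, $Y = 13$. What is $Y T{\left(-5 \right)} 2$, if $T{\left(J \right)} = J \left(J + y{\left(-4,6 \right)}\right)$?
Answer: $-520$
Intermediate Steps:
$T{\left(J \right)} = J \left(9 + J\right)$ ($T{\left(J \right)} = J \left(J + \left(3 + 6\right)\right) = J \left(J + 9\right) = J \left(9 + J\right)$)
$Y T{\left(-5 \right)} 2 = 13 \left(- 5 \left(9 - 5\right)\right) 2 = 13 \left(\left(-5\right) 4\right) 2 = 13 \left(-20\right) 2 = \left(-260\right) 2 = -520$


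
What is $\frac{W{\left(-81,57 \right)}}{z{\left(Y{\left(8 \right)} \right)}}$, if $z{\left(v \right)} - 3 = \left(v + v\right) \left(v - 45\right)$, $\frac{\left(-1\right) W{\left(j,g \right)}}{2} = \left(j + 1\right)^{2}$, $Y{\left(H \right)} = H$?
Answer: $\frac{12800}{589} \approx 21.732$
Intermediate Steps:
$W{\left(j,g \right)} = - 2 \left(1 + j\right)^{2}$ ($W{\left(j,g \right)} = - 2 \left(j + 1\right)^{2} = - 2 \left(1 + j\right)^{2}$)
$z{\left(v \right)} = 3 + 2 v \left(-45 + v\right)$ ($z{\left(v \right)} = 3 + \left(v + v\right) \left(v - 45\right) = 3 + 2 v \left(-45 + v\right)$)
$\frac{W{\left(-81,57 \right)}}{z{\left(Y{\left(8 \right)} \right)}} = \frac{\left(-2\right) \left(1 - 81\right)^{2}}{3 - 720 + 2 \cdot 8^{2}} = \frac{\left(-2\right) \left(-80\right)^{2}}{3 - 720 + 2 \cdot 64} = \frac{\left(-2\right) 6400}{3 - 720 + 128} = - \frac{12800}{-589} = \left(-12800\right) \left(- \frac{1}{589}\right) = \frac{12800}{589}$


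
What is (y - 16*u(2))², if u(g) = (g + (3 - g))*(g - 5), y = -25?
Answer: 14161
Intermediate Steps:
u(g) = -15 + 3*g (u(g) = 3*(-5 + g) = -15 + 3*g)
(y - 16*u(2))² = (-25 - 16*(-15 + 3*2))² = (-25 - 16*(-15 + 6))² = (-25 - 16*(-9))² = (-25 + 144)² = 119² = 14161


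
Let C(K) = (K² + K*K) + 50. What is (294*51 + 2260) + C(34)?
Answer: 19616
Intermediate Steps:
C(K) = 50 + 2*K² (C(K) = (K² + K²) + 50 = 2*K² + 50 = 50 + 2*K²)
(294*51 + 2260) + C(34) = (294*51 + 2260) + (50 + 2*34²) = (14994 + 2260) + (50 + 2*1156) = 17254 + (50 + 2312) = 17254 + 2362 = 19616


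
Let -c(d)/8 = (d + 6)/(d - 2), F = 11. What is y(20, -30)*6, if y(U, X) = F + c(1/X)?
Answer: 12618/61 ≈ 206.85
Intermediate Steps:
c(d) = -8*(6 + d)/(-2 + d) (c(d) = -8*(d + 6)/(d - 2) = -8*(6 + d)/(-2 + d))
y(U, X) = 11 + 8*(-6 - 1/X)/(-2 + 1/X)
y(20, -30)*6 = ((-3 + 70*(-30))/(-1 + 2*(-30)))*6 = ((-3 - 2100)/(-1 - 60))*6 = (-2103/(-61))*6 = -1/61*(-2103)*6 = (2103/61)*6 = 12618/61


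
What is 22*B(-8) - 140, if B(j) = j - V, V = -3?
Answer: -250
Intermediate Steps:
B(j) = 3 + j (B(j) = j - 1*(-3) = j + 3 = 3 + j)
22*B(-8) - 140 = 22*(3 - 8) - 140 = 22*(-5) - 140 = -110 - 140 = -250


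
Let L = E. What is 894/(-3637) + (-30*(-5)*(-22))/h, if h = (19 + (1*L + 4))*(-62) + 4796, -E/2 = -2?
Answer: -7396584/5677357 ≈ -1.3028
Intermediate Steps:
E = 4 (E = -2*(-2) = 4)
L = 4
h = 3122 (h = (19 + (1*4 + 4))*(-62) + 4796 = (19 + (4 + 4))*(-62) + 4796 = (19 + 8)*(-62) + 4796 = 27*(-62) + 4796 = -1674 + 4796 = 3122)
894/(-3637) + (-30*(-5)*(-22))/h = 894/(-3637) + (-30*(-5)*(-22))/3122 = 894*(-1/3637) + (150*(-22))*(1/3122) = -894/3637 - 3300*1/3122 = -894/3637 - 1650/1561 = -7396584/5677357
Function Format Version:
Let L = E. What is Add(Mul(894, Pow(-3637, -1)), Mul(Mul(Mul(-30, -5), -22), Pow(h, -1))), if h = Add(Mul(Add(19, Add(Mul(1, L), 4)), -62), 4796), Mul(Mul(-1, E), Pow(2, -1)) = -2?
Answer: Rational(-7396584, 5677357) ≈ -1.3028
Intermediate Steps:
E = 4 (E = Mul(-2, -2) = 4)
L = 4
h = 3122 (h = Add(Mul(Add(19, Add(Mul(1, 4), 4)), -62), 4796) = Add(Mul(Add(19, Add(4, 4)), -62), 4796) = Add(Mul(Add(19, 8), -62), 4796) = Add(Mul(27, -62), 4796) = Add(-1674, 4796) = 3122)
Add(Mul(894, Pow(-3637, -1)), Mul(Mul(Mul(-30, -5), -22), Pow(h, -1))) = Add(Mul(894, Pow(-3637, -1)), Mul(Mul(Mul(-30, -5), -22), Pow(3122, -1))) = Add(Mul(894, Rational(-1, 3637)), Mul(Mul(150, -22), Rational(1, 3122))) = Add(Rational(-894, 3637), Mul(-3300, Rational(1, 3122))) = Add(Rational(-894, 3637), Rational(-1650, 1561)) = Rational(-7396584, 5677357)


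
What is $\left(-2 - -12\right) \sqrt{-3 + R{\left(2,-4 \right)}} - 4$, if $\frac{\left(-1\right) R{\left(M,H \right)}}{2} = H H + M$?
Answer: $-4 + 10 i \sqrt{39} \approx -4.0 + 62.45 i$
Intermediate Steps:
$R{\left(M,H \right)} = - 2 M - 2 H^{2}$ ($R{\left(M,H \right)} = - 2 \left(H H + M\right) = - 2 \left(H^{2} + M\right) = - 2 \left(M + H^{2}\right) = - 2 M - 2 H^{2}$)
$\left(-2 - -12\right) \sqrt{-3 + R{\left(2,-4 \right)}} - 4 = \left(-2 - -12\right) \sqrt{-3 - \left(4 + 2 \left(-4\right)^{2}\right)} - 4 = \left(-2 + 12\right) \sqrt{-3 - 36} - 4 = 10 \sqrt{-3 - 36} - 4 = 10 \sqrt{-39} - 4 = 10 i \sqrt{39} - 4 = -4 + 10 i \sqrt{39}$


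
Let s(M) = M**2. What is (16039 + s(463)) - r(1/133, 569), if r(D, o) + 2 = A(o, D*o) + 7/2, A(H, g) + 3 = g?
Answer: 61287789/266 ≈ 2.3041e+5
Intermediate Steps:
A(H, g) = -3 + g
r(D, o) = -3/2 + D*o (r(D, o) = -2 + ((-3 + D*o) + 7/2) = -2 + (1/2 + D*o) = -3/2 + D*o)
(16039 + s(463)) - r(1/133, 569) = (16039 + 463**2) - (-3/2 + 569/133) = (16039 + 214369) - (-3/2 + (1/133)*569) = 230408 - (-3/2 + 569/133) = 230408 - 1*739/266 = 230408 - 739/266 = 61287789/266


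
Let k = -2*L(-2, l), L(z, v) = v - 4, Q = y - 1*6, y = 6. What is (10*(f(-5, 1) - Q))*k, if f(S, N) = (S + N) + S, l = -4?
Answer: -1440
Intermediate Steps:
f(S, N) = N + 2*S (f(S, N) = (N + S) + S = N + 2*S)
Q = 0 (Q = 6 - 1*6 = 6 - 6 = 0)
L(z, v) = -4 + v
k = 16 (k = -2*(-4 - 4) = -2*(-8) = 16)
(10*(f(-5, 1) - Q))*k = (10*((1 + 2*(-5)) - 1*0))*16 = (10*((1 - 10) + 0))*16 = (10*(-9 + 0))*16 = (10*(-9))*16 = -90*16 = -1440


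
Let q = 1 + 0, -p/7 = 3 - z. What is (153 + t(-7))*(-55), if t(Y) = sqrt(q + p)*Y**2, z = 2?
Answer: -8415 - 2695*I*sqrt(6) ≈ -8415.0 - 6601.4*I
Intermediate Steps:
p = -7 (p = -7*(3 - 1*2) = -7*(3 - 2) = -7*1 = -7)
q = 1
t(Y) = I*sqrt(6)*Y**2 (t(Y) = sqrt(1 - 7)*Y**2 = sqrt(-6)*Y**2 = (I*sqrt(6))*Y**2 = I*sqrt(6)*Y**2)
(153 + t(-7))*(-55) = (153 + I*sqrt(6)*(-7)**2)*(-55) = (153 + I*sqrt(6)*49)*(-55) = (153 + 49*I*sqrt(6))*(-55) = -8415 - 2695*I*sqrt(6)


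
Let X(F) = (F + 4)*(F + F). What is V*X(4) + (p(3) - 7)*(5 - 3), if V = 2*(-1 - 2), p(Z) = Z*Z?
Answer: -380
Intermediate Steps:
p(Z) = Z²
V = -6 (V = 2*(-3) = -6)
X(F) = 2*F*(4 + F) (X(F) = (4 + F)*(2*F) = 2*F*(4 + F))
V*X(4) + (p(3) - 7)*(5 - 3) = -12*4*(4 + 4) + (3² - 7)*(5 - 3) = -12*4*8 + (9 - 7)*2 = -6*64 + 2*2 = -384 + 4 = -380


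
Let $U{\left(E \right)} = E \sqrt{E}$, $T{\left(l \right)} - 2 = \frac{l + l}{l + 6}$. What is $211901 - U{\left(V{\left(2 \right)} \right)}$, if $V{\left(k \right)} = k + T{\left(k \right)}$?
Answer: $211901 - \frac{27 \sqrt{2}}{4} \approx 2.1189 \cdot 10^{5}$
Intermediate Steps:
$T{\left(l \right)} = 2 + \frac{2 l}{6 + l}$ ($T{\left(l \right)} = 2 + \frac{l + l}{l + 6} = 2 + \frac{2 l}{6 + l}$)
$V{\left(k \right)} = k + \frac{4 \left(3 + k\right)}{6 + k}$
$U{\left(E \right)} = E^{\frac{3}{2}}$
$211901 - U{\left(V{\left(2 \right)} \right)} = 211901 - \left(\frac{12 + 2^{2} + 10 \cdot 2}{6 + 2}\right)^{\frac{3}{2}} = 211901 - \left(\frac{12 + 4 + 20}{8}\right)^{\frac{3}{2}} = 211901 - \left(\frac{1}{8} \cdot 36\right)^{\frac{3}{2}} = 211901 - \left(\frac{9}{2}\right)^{\frac{3}{2}} = 211901 - \frac{27 \sqrt{2}}{4}$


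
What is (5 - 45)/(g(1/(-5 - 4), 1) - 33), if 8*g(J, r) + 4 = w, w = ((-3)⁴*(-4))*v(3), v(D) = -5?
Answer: -40/169 ≈ -0.23669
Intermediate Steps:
w = 1620 (w = ((-3)⁴*(-4))*(-5) = (81*(-4))*(-5) = -324*(-5) = 1620)
g(J, r) = 202 (g(J, r) = -½ + (⅛)*1620 = -½ + 405/2 = 202)
(5 - 45)/(g(1/(-5 - 4), 1) - 33) = (5 - 45)/(202 - 33) = -40/169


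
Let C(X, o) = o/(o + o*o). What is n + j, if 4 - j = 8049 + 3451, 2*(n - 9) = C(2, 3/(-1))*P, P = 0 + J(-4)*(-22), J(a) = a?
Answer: -11509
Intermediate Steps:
C(X, o) = o/(o + o²)
P = 88 (P = 0 - 4*(-22) = 0 + 88 = 88)
n = -13 (n = 9 + (88/(1 + 3/(-1)))/2 = 9 + (88/(1 + 3*(-1)))/2 = 9 + (88/(1 - 3))/2 = 9 + (88/(-2))/2 = 9 + (-½*88)/2 = 9 + (½)*(-44) = 9 - 22 = -13)
j = -11496 (j = 4 - (8049 + 3451) = 4 - 1*11500 = 4 - 11500 = -11496)
n + j = -13 - 11496 = -11509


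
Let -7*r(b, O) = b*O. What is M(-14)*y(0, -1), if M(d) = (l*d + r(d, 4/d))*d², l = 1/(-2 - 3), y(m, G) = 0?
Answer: 0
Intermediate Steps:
l = -⅕ (l = 1/(-5) = -⅕ ≈ -0.20000)
r(b, O) = -O*b/7 (r(b, O) = -b*O/7 = -O*b/7)
M(d) = d²*(-4/7 - d/5) (M(d) = (-d/5 - 4/d*d/7)*d² = (-d/5 - 4/7)*d² = (-4/7 - d/5)*d² = d²*(-4/7 - d/5))
M(-14)*y(0, -1) = ((1/35)*(-14)²*(-20 - 7*(-14)))*0 = ((1/35)*196*(-20 + 98))*0 = ((1/35)*196*78)*0 = (2184/5)*0 = 0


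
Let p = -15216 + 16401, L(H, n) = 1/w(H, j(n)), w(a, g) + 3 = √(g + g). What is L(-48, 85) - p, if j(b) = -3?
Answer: -5926/5 - I*√6/15 ≈ -1185.2 - 0.1633*I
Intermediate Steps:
w(a, g) = -3 + √2*√g (w(a, g) = -3 + √(g + g) = -3 + √(2*g) = -3 + √2*√g)
L(H, n) = 1/(-3 + I*√6) (L(H, n) = 1/(-3 + √2*√(-3)) = 1/(-3 + √2*(I*√3)) = 1/(-3 + I*√6))
p = 1185
L(-48, 85) - p = (-⅕ - I*√6/15) - 1*1185 = (-⅕ - I*√6/15) - 1185 = -5926/5 - I*√6/15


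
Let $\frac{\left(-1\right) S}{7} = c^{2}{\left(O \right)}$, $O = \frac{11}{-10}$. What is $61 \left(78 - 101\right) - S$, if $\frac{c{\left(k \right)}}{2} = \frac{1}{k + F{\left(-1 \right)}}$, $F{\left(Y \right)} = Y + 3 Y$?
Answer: $- \frac{3646403}{2601} \approx -1401.9$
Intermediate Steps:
$F{\left(Y \right)} = 4 Y$
$O = - \frac{11}{10}$ ($O = 11 \left(- \frac{1}{10}\right) = - \frac{11}{10} \approx -1.1$)
$c{\left(k \right)} = \frac{2}{-4 + k}$ ($c{\left(k \right)} = \frac{2}{k + 4 \left(-1\right)} = \frac{2}{k - 4} = \frac{2}{-4 + k}$)
$S = - \frac{2800}{2601}$ ($S = - 7 \left(\frac{2}{-4 - \frac{11}{10}}\right)^{2} = - 7 \left(\frac{2}{- \frac{51}{10}}\right)^{2} = - 7 \left(2 \left(- \frac{10}{51}\right)\right)^{2} = - 7 \left(- \frac{20}{51}\right)^{2} = \left(-7\right) \frac{400}{2601} = - \frac{2800}{2601} \approx -1.0765$)
$61 \left(78 - 101\right) - S = 61 \left(78 - 101\right) - - \frac{2800}{2601} = 61 \left(-23\right) + \frac{2800}{2601} = -1403 + \frac{2800}{2601} = - \frac{3646403}{2601}$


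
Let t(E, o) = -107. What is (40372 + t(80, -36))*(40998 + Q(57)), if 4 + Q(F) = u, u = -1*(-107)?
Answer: 1654931765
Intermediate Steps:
u = 107
Q(F) = 103 (Q(F) = -4 + 107 = 103)
(40372 + t(80, -36))*(40998 + Q(57)) = (40372 - 107)*(40998 + 103) = 40265*41101 = 1654931765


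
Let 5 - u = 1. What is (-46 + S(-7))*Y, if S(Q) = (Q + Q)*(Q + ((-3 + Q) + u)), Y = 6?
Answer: 816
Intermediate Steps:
u = 4 (u = 5 - 1*1 = 5 - 1 = 4)
S(Q) = 2*Q*(1 + 2*Q) (S(Q) = (Q + Q)*(Q + ((-3 + Q) + 4)) = (2*Q)*(Q + (1 + Q)) = (2*Q)*(1 + 2*Q) = 2*Q*(1 + 2*Q))
(-46 + S(-7))*Y = (-46 + 2*(-7)*(1 + 2*(-7)))*6 = (-46 + 2*(-7)*(1 - 14))*6 = (-46 + 2*(-7)*(-13))*6 = (-46 + 182)*6 = 136*6 = 816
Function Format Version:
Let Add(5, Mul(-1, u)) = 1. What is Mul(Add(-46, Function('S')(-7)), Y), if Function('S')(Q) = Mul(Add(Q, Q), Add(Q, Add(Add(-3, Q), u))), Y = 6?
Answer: 816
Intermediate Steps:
u = 4 (u = Add(5, Mul(-1, 1)) = Add(5, -1) = 4)
Function('S')(Q) = Mul(2, Q, Add(1, Mul(2, Q))) (Function('S')(Q) = Mul(Add(Q, Q), Add(Q, Add(Add(-3, Q), 4))) = Mul(Mul(2, Q), Add(Q, Add(1, Q))) = Mul(Mul(2, Q), Add(1, Mul(2, Q))) = Mul(2, Q, Add(1, Mul(2, Q))))
Mul(Add(-46, Function('S')(-7)), Y) = Mul(Add(-46, Mul(2, -7, Add(1, Mul(2, -7)))), 6) = Mul(Add(-46, Mul(2, -7, Add(1, -14))), 6) = Mul(Add(-46, Mul(2, -7, -13)), 6) = Mul(Add(-46, 182), 6) = Mul(136, 6) = 816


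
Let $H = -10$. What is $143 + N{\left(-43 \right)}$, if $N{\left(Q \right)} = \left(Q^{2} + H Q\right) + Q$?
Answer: $2379$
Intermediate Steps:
$N{\left(Q \right)} = Q^{2} - 9 Q$ ($N{\left(Q \right)} = \left(Q^{2} - 10 Q\right) + Q = Q^{2} - 9 Q$)
$143 + N{\left(-43 \right)} = 143 - 43 \left(-9 - 43\right) = 143 - -2236 = 143 + 2236 = 2379$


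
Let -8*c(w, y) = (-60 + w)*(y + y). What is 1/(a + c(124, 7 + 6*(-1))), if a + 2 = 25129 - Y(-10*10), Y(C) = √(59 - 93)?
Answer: 25111/630562355 + I*√34/630562355 ≈ 3.9823e-5 + 9.2472e-9*I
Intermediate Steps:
Y(C) = I*√34 (Y(C) = √(-34) = I*√34)
c(w, y) = -y*(-60 + w)/4 (c(w, y) = -(-60 + w)*(y + y)/8 = -(-60 + w)*2*y/8 = -y*(-60 + w)/4)
a = 25127 - I*√34 (a = -2 + (25129 - I*√34) = 25127 - I*√34 ≈ 25127.0 - 5.831*I)
1/(a + c(124, 7 + 6*(-1))) = 1/((25127 - I*√34) + (7 + 6*(-1))*(60 - 1*124)/4) = 1/((25127 - I*√34) + (7 - 6)*(60 - 124)/4) = 1/((25127 - I*√34) + (¼)*1*(-64)) = 1/((25127 - I*√34) - 16) = 1/(25111 - I*√34)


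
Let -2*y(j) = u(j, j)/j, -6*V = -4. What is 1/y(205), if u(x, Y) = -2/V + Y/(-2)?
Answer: 820/211 ≈ 3.8863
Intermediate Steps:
V = ⅔ (V = -⅙*(-4) = ⅔ ≈ 0.66667)
u(x, Y) = -3 - Y/2 (u(x, Y) = -2/⅔ + Y/(-2) = -2*3/2 + Y*(-½) = -3 - Y/2)
y(j) = -(-3 - j/2)/(2*j)
1/y(205) = 1/((¼)*(6 + 205)/205) = 1/((¼)*(1/205)*211) = 1/(211/820) = 820/211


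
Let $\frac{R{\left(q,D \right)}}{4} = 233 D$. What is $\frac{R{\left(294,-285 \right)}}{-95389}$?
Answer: $\frac{265620}{95389} \approx 2.7846$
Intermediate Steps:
$R{\left(q,D \right)} = 932 D$ ($R{\left(q,D \right)} = 4 \cdot 233 D = 932 D$)
$\frac{R{\left(294,-285 \right)}}{-95389} = \frac{932 \left(-285\right)}{-95389} = \left(-265620\right) \left(- \frac{1}{95389}\right) = \frac{265620}{95389}$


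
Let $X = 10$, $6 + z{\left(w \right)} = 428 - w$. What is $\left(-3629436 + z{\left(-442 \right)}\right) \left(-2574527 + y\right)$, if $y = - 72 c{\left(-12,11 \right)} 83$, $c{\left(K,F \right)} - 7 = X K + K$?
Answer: $6631313301444$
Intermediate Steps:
$z{\left(w \right)} = 422 - w$ ($z{\left(w \right)} = -6 - \left(-428 + w\right) = 422 - w$)
$c{\left(K,F \right)} = 7 + 11 K$ ($c{\left(K,F \right)} = 7 + \left(10 K + K\right) = 7 + 11 K$)
$y = 747000$ ($y = - 72 \left(7 + 11 \left(-12\right)\right) 83 = - 72 \left(7 - 132\right) 83 = \left(-72\right) \left(-125\right) 83 = 9000 \cdot 83 = 747000$)
$\left(-3629436 + z{\left(-442 \right)}\right) \left(-2574527 + y\right) = \left(-3629436 + \left(422 - -442\right)\right) \left(-2574527 + 747000\right) = \left(-3629436 + \left(422 + 442\right)\right) \left(-1827527\right) = \left(-3629436 + 864\right) \left(-1827527\right) = \left(-3628572\right) \left(-1827527\right) = 6631313301444$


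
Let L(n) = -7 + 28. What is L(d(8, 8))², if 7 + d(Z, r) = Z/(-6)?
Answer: 441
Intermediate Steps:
d(Z, r) = -7 - Z/6 (d(Z, r) = -7 + Z/(-6) = -7 + Z*(-⅙) = -7 - Z/6)
L(n) = 21
L(d(8, 8))² = 21² = 441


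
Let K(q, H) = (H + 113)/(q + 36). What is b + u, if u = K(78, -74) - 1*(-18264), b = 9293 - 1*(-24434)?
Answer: 1975671/38 ≈ 51991.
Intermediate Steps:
b = 33727 (b = 9293 + 24434 = 33727)
K(q, H) = (113 + H)/(36 + q)
u = 694045/38 (u = (113 - 74)/(36 + 78) - 1*(-18264) = 39/114 + 18264 = (1/114)*39 + 18264 = 13/38 + 18264 = 694045/38 ≈ 18264.)
b + u = 33727 + 694045/38 = 1975671/38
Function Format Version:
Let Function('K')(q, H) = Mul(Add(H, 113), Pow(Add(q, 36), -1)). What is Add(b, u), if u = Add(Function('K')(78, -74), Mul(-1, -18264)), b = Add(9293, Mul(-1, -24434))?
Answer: Rational(1975671, 38) ≈ 51991.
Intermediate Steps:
b = 33727 (b = Add(9293, 24434) = 33727)
Function('K')(q, H) = Mul(Pow(Add(36, q), -1), Add(113, H)) (Function('K')(q, H) = Mul(Add(113, H), Pow(Add(36, q), -1)) = Mul(Pow(Add(36, q), -1), Add(113, H)))
u = Rational(694045, 38) (u = Add(Mul(Pow(Add(36, 78), -1), Add(113, -74)), Mul(-1, -18264)) = Add(Mul(Pow(114, -1), 39), 18264) = Add(Mul(Rational(1, 114), 39), 18264) = Add(Rational(13, 38), 18264) = Rational(694045, 38) ≈ 18264.)
Add(b, u) = Add(33727, Rational(694045, 38)) = Rational(1975671, 38)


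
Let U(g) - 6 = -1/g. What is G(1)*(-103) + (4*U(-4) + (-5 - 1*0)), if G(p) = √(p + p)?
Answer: 20 - 103*√2 ≈ -125.66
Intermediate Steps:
U(g) = 6 - 1/g
G(p) = √2*√p (G(p) = √(2*p) = √2*√p)
G(1)*(-103) + (4*U(-4) + (-5 - 1*0)) = (√2*√1)*(-103) + (4*(6 - 1/(-4)) + (-5 - 1*0)) = (√2*1)*(-103) + (4*(6 - 1*(-¼)) + (-5 + 0)) = √2*(-103) + (4*(6 + ¼) - 5) = -103*√2 + (4*(25/4) - 5) = -103*√2 + (25 - 5) = -103*√2 + 20 = 20 - 103*√2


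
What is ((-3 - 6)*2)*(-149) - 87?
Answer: 2595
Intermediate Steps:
((-3 - 6)*2)*(-149) - 87 = -9*2*(-149) - 87 = -18*(-149) - 87 = 2682 - 87 = 2595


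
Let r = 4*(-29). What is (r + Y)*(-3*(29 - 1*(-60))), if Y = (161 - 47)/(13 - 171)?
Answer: 2462007/79 ≈ 31165.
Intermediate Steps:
Y = -57/79 (Y = 114/(-158) = 114*(-1/158) = -57/79 ≈ -0.72152)
r = -116
(r + Y)*(-3*(29 - 1*(-60))) = (-116 - 57/79)*(-3*(29 - 1*(-60))) = -(-27663)*(29 + 60)/79 = -(-27663)*89/79 = -9221/79*(-267) = 2462007/79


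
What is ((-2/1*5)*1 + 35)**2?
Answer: 625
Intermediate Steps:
((-2/1*5)*1 + 35)**2 = ((-2*1*5)*1 + 35)**2 = (-2*5*1 + 35)**2 = (-10*1 + 35)**2 = (-10 + 35)**2 = 25**2 = 625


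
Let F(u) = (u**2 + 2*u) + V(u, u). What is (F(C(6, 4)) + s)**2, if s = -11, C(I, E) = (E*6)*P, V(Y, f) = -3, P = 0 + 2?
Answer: 5692996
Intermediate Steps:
P = 2
C(I, E) = 12*E (C(I, E) = (E*6)*2 = (6*E)*2 = 12*E)
F(u) = -3 + u**2 + 2*u (F(u) = (u**2 + 2*u) - 3 = -3 + u**2 + 2*u)
(F(C(6, 4)) + s)**2 = ((-3 + (12*4)**2 + 2*(12*4)) - 11)**2 = ((-3 + 48**2 + 2*48) - 11)**2 = ((-3 + 2304 + 96) - 11)**2 = (2397 - 11)**2 = 2386**2 = 5692996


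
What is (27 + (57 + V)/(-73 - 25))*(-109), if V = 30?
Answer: -278931/98 ≈ -2846.2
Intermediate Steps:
(27 + (57 + V)/(-73 - 25))*(-109) = (27 + (57 + 30)/(-73 - 25))*(-109) = (27 + 87/(-98))*(-109) = (27 + 87*(-1/98))*(-109) = (27 - 87/98)*(-109) = (2559/98)*(-109) = -278931/98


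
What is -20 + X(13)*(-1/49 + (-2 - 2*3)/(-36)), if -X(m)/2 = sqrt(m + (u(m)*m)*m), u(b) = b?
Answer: -20 - 178*sqrt(2210)/441 ≈ -38.975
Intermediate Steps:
X(m) = -2*sqrt(m + m**3) (X(m) = -2*sqrt(m + (m*m)*m) = -2*sqrt(m + m**2*m) = -2*sqrt(m + m**3))
-20 + X(13)*(-1/49 + (-2 - 2*3)/(-36)) = -20 + (-2*sqrt(13 + 13**3))*(-1/49 + (-2 - 2*3)/(-36)) = -20 + (-2*sqrt(13 + 2197))*(-1*1/49 + (-2 - 6)*(-1/36)) = -20 + (-2*sqrt(2210))*(-1/49 - 8*(-1/36)) = -20 + (-2*sqrt(2210))*(-1/49 + 2/9) = -20 - 2*sqrt(2210)*(89/441) = -20 - 178*sqrt(2210)/441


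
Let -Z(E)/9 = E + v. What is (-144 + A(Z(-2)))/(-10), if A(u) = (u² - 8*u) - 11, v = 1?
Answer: 73/5 ≈ 14.600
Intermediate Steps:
Z(E) = -9 - 9*E (Z(E) = -9*(E + 1) = -9*(1 + E) = -9 - 9*E)
A(u) = -11 + u² - 8*u
(-144 + A(Z(-2)))/(-10) = (-144 + (-11 + (-9 - 9*(-2))² - 8*(-9 - 9*(-2))))/(-10) = -(-144 + (-11 + (-9 + 18)² - 8*(-9 + 18)))/10 = -(-144 + (-11 + 9² - 8*9))/10 = -(-144 + (-11 + 81 - 72))/10 = -(-144 - 2)/10 = -⅒*(-146) = 73/5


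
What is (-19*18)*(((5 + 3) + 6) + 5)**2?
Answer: -123462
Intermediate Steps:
(-19*18)*(((5 + 3) + 6) + 5)**2 = -342*((8 + 6) + 5)**2 = -342*(14 + 5)**2 = -342*19**2 = -342*361 = -123462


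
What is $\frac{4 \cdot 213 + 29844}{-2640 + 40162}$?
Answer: $\frac{15348}{18761} \approx 0.81808$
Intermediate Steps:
$\frac{4 \cdot 213 + 29844}{-2640 + 40162} = \frac{852 + 29844}{37522} = 30696 \cdot \frac{1}{37522} = \frac{15348}{18761}$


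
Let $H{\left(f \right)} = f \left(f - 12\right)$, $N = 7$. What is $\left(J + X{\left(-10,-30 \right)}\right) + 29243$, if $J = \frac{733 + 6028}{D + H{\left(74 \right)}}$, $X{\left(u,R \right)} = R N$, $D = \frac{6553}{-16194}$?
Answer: $\frac{2157015158761}{74291519} \approx 29034.0$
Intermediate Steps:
$D = - \frac{6553}{16194}$ ($D = 6553 \left(- \frac{1}{16194}\right) = - \frac{6553}{16194} \approx -0.40466$)
$X{\left(u,R \right)} = 7 R$ ($X{\left(u,R \right)} = R 7 = 7 R$)
$H{\left(f \right)} = f \left(-12 + f\right)$
$J = \frac{109487634}{74291519}$ ($J = \frac{733 + 6028}{- \frac{6553}{16194} + 74 \left(-12 + 74\right)} = \frac{6761}{- \frac{6553}{16194} + 74 \cdot 62} = \frac{6761}{- \frac{6553}{16194} + 4588} = \frac{6761}{\frac{74291519}{16194}} = 6761 \cdot \frac{16194}{74291519} = \frac{109487634}{74291519} \approx 1.4738$)
$\left(J + X{\left(-10,-30 \right)}\right) + 29243 = \left(\frac{109487634}{74291519} + 7 \left(-30\right)\right) + 29243 = \left(\frac{109487634}{74291519} - 210\right) + 29243 = - \frac{15491731356}{74291519} + 29243 = \frac{2157015158761}{74291519}$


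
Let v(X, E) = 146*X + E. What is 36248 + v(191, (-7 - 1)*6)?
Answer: 64086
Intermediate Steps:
v(X, E) = E + 146*X
36248 + v(191, (-7 - 1)*6) = 36248 + ((-7 - 1)*6 + 146*191) = 36248 + (-8*6 + 27886) = 36248 + (-48 + 27886) = 36248 + 27838 = 64086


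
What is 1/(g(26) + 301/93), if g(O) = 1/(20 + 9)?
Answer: 2697/8822 ≈ 0.30571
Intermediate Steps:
g(O) = 1/29
1/(g(26) + 301/93) = 1/(1/29 + 301/93) = 1/(8822/2697) = 2697/8822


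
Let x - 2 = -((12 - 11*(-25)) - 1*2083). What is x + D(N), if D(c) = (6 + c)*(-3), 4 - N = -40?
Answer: 1648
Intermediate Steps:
N = 44 (N = 4 - 1*(-40) = 4 + 40 = 44)
D(c) = -18 - 3*c
x = 1798 (x = 2 - ((12 - 11*(-25)) - 1*2083) = 2 - ((12 + 275) - 2083) = 2 - (287 - 2083) = 2 - 1*(-1796) = 2 + 1796 = 1798)
x + D(N) = 1798 + (-18 - 3*44) = 1798 + (-18 - 132) = 1798 - 150 = 1648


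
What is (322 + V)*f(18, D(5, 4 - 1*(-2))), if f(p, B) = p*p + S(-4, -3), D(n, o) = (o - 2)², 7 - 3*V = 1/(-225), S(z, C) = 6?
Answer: 4816372/45 ≈ 1.0703e+5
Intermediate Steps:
V = 1576/675 (V = 7/3 - ⅓/(-225) = 7/3 - ⅓*(-1/225) = 7/3 + 1/675 = 1576/675 ≈ 2.3348)
D(n, o) = (-2 + o)²
f(p, B) = 6 + p² (f(p, B) = p*p + 6 = p² + 6 = 6 + p²)
(322 + V)*f(18, D(5, 4 - 1*(-2))) = (322 + 1576/675)*(6 + 18²) = 218926*(6 + 324)/675 = (218926/675)*330 = 4816372/45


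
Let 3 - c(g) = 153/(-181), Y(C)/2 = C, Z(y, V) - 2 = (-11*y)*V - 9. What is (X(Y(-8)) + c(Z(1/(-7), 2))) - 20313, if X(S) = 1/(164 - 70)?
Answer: -345539777/17014 ≈ -20309.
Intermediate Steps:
Z(y, V) = -7 - 11*V*y (Z(y, V) = 2 + ((-11*y)*V - 9) = 2 + (-11*V*y - 9) = 2 + (-9 - 11*V*y) = -7 - 11*V*y)
Y(C) = 2*C
c(g) = 696/181 (c(g) = 3 - 153/(-181) = 3 - 153*(-1)/181 = 3 - 1*(-153/181) = 3 + 153/181 = 696/181)
X(S) = 1/94
(X(Y(-8)) + c(Z(1/(-7), 2))) - 20313 = (1/94 + 696/181) - 20313 = 65605/17014 - 20313 = -345539777/17014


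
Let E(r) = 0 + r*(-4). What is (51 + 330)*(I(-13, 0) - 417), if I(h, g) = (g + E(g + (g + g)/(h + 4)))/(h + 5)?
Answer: -158877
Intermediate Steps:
E(r) = -4*r (E(r) = 0 - 4*r = -4*r)
I(h, g) = (-3*g - 8*g/(4 + h))/(5 + h) (I(h, g) = (g - 4*(g + (g + g)/(h + 4)))/(h + 5) = (g - 4*(g + (2*g)/(4 + h)))/(5 + h) = (g - 4*(g + 2*g/(4 + h)))/(5 + h) = (g + (-4*g - 8*g/(4 + h)))/(5 + h) = (-3*g - 8*g/(4 + h))/(5 + h))
(51 + 330)*(I(-13, 0) - 417) = (51 + 330)*(0*(-20 - 3*(-13))/((4 - 13)*(5 - 13)) - 417) = 381*(0*(-20 + 39)/(-9*(-8)) - 417) = 381*(0*(-⅑)*(-⅛)*19 - 417) = 381*(0 - 417) = 381*(-417) = -158877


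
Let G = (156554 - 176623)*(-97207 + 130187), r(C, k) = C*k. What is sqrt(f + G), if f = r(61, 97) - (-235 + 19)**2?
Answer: I*sqrt(661916359) ≈ 25728.0*I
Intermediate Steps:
f = -40739 (f = 61*97 - (-235 + 19)**2 = 5917 - 1*(-216)**2 = 5917 - 1*46656 = 5917 - 46656 = -40739)
G = -661875620 (G = -20069*32980 = -661875620)
sqrt(f + G) = sqrt(-40739 - 661875620) = sqrt(-661916359) = I*sqrt(661916359)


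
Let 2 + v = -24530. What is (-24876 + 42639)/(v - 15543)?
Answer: -17763/40075 ≈ -0.44324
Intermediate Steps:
v = -24532 (v = -2 - 24530 = -24532)
(-24876 + 42639)/(v - 15543) = (-24876 + 42639)/(-24532 - 15543) = 17763/(-40075) = 17763*(-1/40075) = -17763/40075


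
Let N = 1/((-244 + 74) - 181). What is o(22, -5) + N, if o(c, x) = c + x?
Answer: 5966/351 ≈ 16.997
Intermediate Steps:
N = -1/351 (N = 1/(-170 - 181) = 1/(-351) = -1/351 ≈ -0.0028490)
o(22, -5) + N = (22 - 5) - 1/351 = 17 - 1/351 = 5966/351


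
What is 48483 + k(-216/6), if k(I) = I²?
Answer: 49779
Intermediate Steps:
48483 + k(-216/6) = 48483 + (-216/6)² = 48483 + (-216*⅙)² = 48483 + (-36)² = 48483 + 1296 = 49779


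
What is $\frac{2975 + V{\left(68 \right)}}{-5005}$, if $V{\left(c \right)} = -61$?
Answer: $- \frac{2914}{5005} \approx -0.58222$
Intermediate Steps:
$\frac{2975 + V{\left(68 \right)}}{-5005} = \frac{2975 - 61}{-5005} = 2914 \left(- \frac{1}{5005}\right) = - \frac{2914}{5005}$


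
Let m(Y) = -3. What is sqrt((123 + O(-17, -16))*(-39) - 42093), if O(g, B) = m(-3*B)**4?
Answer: 3*I*sqrt(5561) ≈ 223.72*I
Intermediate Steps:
O(g, B) = 81 (O(g, B) = (-3)**4 = 81)
sqrt((123 + O(-17, -16))*(-39) - 42093) = sqrt((123 + 81)*(-39) - 42093) = sqrt(204*(-39) - 42093) = sqrt(-7956 - 42093) = sqrt(-50049) = 3*I*sqrt(5561)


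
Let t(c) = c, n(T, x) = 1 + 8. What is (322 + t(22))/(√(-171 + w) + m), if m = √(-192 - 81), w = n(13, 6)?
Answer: -344*I/(√273 + 9*√2) ≈ -11.76*I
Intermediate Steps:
n(T, x) = 9
w = 9
m = I*√273 (m = √(-273) = I*√273 ≈ 16.523*I)
(322 + t(22))/(√(-171 + w) + m) = (322 + 22)/(√(-171 + 9) + I*√273) = 344/(√(-162) + I*√273) = 344/(9*I*√2 + I*√273) = 344/(I*√273 + 9*I*√2)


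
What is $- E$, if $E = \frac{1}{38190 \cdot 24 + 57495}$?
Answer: $- \frac{1}{974055} \approx -1.0266 \cdot 10^{-6}$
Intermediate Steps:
$E = \frac{1}{974055}$ ($E = \frac{1}{916560 + 57495} = \frac{1}{974055} \approx 1.0266 \cdot 10^{-6}$)
$- E = \left(-1\right) \frac{1}{974055} = - \frac{1}{974055}$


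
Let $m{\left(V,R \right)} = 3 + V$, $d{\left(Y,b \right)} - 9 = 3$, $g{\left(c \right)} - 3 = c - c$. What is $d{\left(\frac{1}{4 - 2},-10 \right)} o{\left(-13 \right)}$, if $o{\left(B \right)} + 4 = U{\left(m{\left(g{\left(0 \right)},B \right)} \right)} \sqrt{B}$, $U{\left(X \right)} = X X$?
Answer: $-48 + 432 i \sqrt{13} \approx -48.0 + 1557.6 i$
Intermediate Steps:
$g{\left(c \right)} = 3$ ($g{\left(c \right)} = 3 + \left(c - c\right) = 3 + 0 = 3$)
$d{\left(Y,b \right)} = 12$ ($d{\left(Y,b \right)} = 9 + 3 = 12$)
$U{\left(X \right)} = X^{2}$
$o{\left(B \right)} = -4 + 36 \sqrt{B}$ ($o{\left(B \right)} = -4 + \left(3 + 3\right)^{2} \sqrt{B} = -4 + 6^{2} \sqrt{B} = -4 + 36 \sqrt{B}$)
$d{\left(\frac{1}{4 - 2},-10 \right)} o{\left(-13 \right)} = 12 \left(-4 + 36 \sqrt{-13}\right) = 12 \left(-4 + 36 i \sqrt{13}\right) = -48 + 432 i \sqrt{13}$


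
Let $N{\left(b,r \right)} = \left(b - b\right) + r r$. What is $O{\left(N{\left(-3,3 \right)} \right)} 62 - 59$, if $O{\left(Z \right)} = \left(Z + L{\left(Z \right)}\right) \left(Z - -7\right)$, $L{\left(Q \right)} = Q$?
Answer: $17797$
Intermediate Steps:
$N{\left(b,r \right)} = r^{2}$ ($N{\left(b,r \right)} = 0 + r^{2} = r^{2}$)
$O{\left(Z \right)} = 2 Z \left(7 + Z\right)$ ($O{\left(Z \right)} = \left(Z + Z\right) \left(Z - -7\right) = 2 Z \left(Z + 7\right) = 2 Z \left(7 + Z\right)$)
$O{\left(N{\left(-3,3 \right)} \right)} 62 - 59 = 2 \cdot 3^{2} \left(7 + 3^{2}\right) 62 - 59 = 2 \cdot 9 \left(7 + 9\right) 62 - 59 = 2 \cdot 9 \cdot 16 \cdot 62 - 59 = 288 \cdot 62 - 59 = 17856 - 59 = 17797$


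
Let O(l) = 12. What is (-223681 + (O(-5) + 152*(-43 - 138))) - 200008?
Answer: -451189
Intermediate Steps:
(-223681 + (O(-5) + 152*(-43 - 138))) - 200008 = (-223681 + (12 + 152*(-43 - 138))) - 200008 = (-223681 + (12 + 152*(-181))) - 200008 = (-223681 + (12 - 27512)) - 200008 = (-223681 - 27500) - 200008 = -251181 - 200008 = -451189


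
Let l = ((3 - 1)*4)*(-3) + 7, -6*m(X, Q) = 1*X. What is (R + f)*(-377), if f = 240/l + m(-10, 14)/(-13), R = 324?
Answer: -5955643/51 ≈ -1.1678e+5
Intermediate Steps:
m(X, Q) = -X/6
l = -17 (l = (2*4)*(-3) + 7 = 8*(-3) + 7 = -24 + 7 = -17)
f = -9445/663 (f = 240/(-17) - ⅙*(-10)/(-13) = 240*(-1/17) + (5/3)*(-1/13) = -240/17 - 5/39 = -9445/663 ≈ -14.246)
(R + f)*(-377) = (324 - 9445/663)*(-377) = (205367/663)*(-377) = -5955643/51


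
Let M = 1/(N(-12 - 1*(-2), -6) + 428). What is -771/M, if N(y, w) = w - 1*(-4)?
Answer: -328446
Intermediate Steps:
N(y, w) = 4 + w (N(y, w) = w + 4 = 4 + w)
M = 1/426 (M = 1/((4 - 6) + 428) = 1/(-2 + 428) = 1/426 ≈ 0.0023474)
-771/M = -771/1/426 = -771*426 = -328446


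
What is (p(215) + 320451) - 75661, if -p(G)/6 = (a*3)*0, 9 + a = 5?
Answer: 244790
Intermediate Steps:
a = -4 (a = -9 + 5 = -4)
p(G) = 0 (p(G) = -6*(-4*3)*0 = -(-72)*0 = -6*0 = 0)
(p(215) + 320451) - 75661 = (0 + 320451) - 75661 = 320451 - 75661 = 244790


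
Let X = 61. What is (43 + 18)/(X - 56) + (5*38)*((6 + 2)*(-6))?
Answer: -45539/5 ≈ -9107.8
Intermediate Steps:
(43 + 18)/(X - 56) + (5*38)*((6 + 2)*(-6)) = (43 + 18)/(61 - 56) + (5*38)*((6 + 2)*(-6)) = 61/5 + 190*(8*(-6)) = 61*(1/5) + 190*(-48) = 61/5 - 9120 = -45539/5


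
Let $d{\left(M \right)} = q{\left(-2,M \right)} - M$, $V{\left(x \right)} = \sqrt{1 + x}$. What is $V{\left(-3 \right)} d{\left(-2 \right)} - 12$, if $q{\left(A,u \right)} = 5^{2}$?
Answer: $-12 + 27 i \sqrt{2} \approx -12.0 + 38.184 i$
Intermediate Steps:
$q{\left(A,u \right)} = 25$
$d{\left(M \right)} = 25 - M$
$V{\left(-3 \right)} d{\left(-2 \right)} - 12 = \sqrt{1 - 3} \left(25 - -2\right) - 12 = \sqrt{-2} \left(25 + 2\right) - 12 = i \sqrt{2} \cdot 27 - 12 = 27 i \sqrt{2} - 12 = -12 + 27 i \sqrt{2}$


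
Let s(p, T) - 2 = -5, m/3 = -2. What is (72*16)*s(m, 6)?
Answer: -3456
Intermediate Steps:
m = -6 (m = 3*(-2) = -6)
s(p, T) = -3 (s(p, T) = 2 - 5 = -3)
(72*16)*s(m, 6) = (72*16)*(-3) = 1152*(-3) = -3456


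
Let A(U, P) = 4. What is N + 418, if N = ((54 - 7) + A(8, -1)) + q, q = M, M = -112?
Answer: 357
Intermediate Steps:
q = -112
N = -61 (N = ((54 - 7) + 4) - 112 = (47 + 4) - 112 = 51 - 112 = -61)
N + 418 = -61 + 418 = 357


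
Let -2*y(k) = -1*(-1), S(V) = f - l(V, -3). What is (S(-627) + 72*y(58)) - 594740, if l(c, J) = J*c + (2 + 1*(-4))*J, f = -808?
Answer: -597471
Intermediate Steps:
l(c, J) = -2*J + J*c (l(c, J) = J*c + (2 - 4)*J = J*c - 2*J = -2*J + J*c)
S(V) = -814 + 3*V (S(V) = -808 - (-3)*(-2 + V) = -808 - (6 - 3*V) = -808 + (-6 + 3*V) = -814 + 3*V)
y(k) = -½ (y(k) = -(-1)*(-1)/2 = -½*1 = -½)
(S(-627) + 72*y(58)) - 594740 = ((-814 + 3*(-627)) + 72*(-½)) - 594740 = ((-814 - 1881) - 36) - 594740 = (-2695 - 36) - 594740 = -2731 - 594740 = -597471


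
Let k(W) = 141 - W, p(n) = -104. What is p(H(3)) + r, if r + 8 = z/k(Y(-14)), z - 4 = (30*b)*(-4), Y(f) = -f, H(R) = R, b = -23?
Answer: -11460/127 ≈ -90.236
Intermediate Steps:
z = 2764 (z = 4 + (30*(-23))*(-4) = 4 - 690*(-4) = 4 + 2760 = 2764)
r = 1748/127 (r = -8 + 2764/(141 - (-1)*(-14)) = -8 + 2764/(141 - 1*14) = -8 + 2764/(141 - 14) = -8 + 2764/127 = 1748/127 ≈ 13.764)
p(H(3)) + r = -104 + 1748/127 = -11460/127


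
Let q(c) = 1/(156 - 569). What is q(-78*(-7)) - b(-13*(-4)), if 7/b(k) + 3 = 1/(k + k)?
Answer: 300353/128443 ≈ 2.3384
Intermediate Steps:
q(c) = -1/413 (q(c) = 1/(-413) = -1/413)
b(k) = 7/(-3 + 1/(2*k)) (b(k) = 7/(-3 + 1/(k + k)) = 7/(-3 + 1/(2*k)))
q(-78*(-7)) - b(-13*(-4)) = -1/413 - (-14)*(-13*(-4))/(-1 + 6*(-13*(-4))) = -1/413 - (-14)*52/(-1 + 6*52) = -1/413 - (-14)*52/(-1 + 312) = -1/413 - (-14)*52/311 = -1/413 - 1*(-728/311) = -1/413 + 728/311 = 300353/128443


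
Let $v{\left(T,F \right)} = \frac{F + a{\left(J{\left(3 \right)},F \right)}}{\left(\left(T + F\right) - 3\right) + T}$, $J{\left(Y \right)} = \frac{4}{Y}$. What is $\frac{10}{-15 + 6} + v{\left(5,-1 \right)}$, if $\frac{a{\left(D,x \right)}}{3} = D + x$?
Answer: $- \frac{10}{9} \approx -1.1111$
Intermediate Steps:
$a{\left(D,x \right)} = 3 D + 3 x$ ($a{\left(D,x \right)} = 3 \left(D + x\right) = 3 D + 3 x$)
$v{\left(T,F \right)} = \frac{4 + 4 F}{-3 + F + 2 T}$ ($v{\left(T,F \right)} = \frac{F + \left(3 \cdot \frac{4}{3} + 3 F\right)}{\left(\left(T + F\right) - 3\right) + T} = \frac{F + \left(3 \cdot 4 \cdot \frac{1}{3} + 3 F\right)}{\left(\left(F + T\right) - 3\right) + T} = \frac{F + \left(3 \cdot \frac{4}{3} + 3 F\right)}{\left(-3 + F + T\right) + T} = \frac{F + \left(4 + 3 F\right)}{-3 + F + 2 T} = \frac{4 + 4 F}{-3 + F + 2 T}$)
$\frac{10}{-15 + 6} + v{\left(5,-1 \right)} = \frac{10}{-15 + 6} + \frac{4 \left(1 - 1\right)}{-3 - 1 + 2 \cdot 5} = \frac{10}{-9} + 4 \frac{1}{-3 - 1 + 10} \cdot 0 = 10 \left(- \frac{1}{9}\right) + 4 \cdot \frac{1}{6} \cdot 0 = - \frac{10}{9} + 4 \cdot \frac{1}{6} \cdot 0 = - \frac{10}{9} + 0 = - \frac{10}{9}$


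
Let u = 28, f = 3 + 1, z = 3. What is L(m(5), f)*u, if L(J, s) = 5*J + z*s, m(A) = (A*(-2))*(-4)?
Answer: 5936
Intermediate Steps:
f = 4
m(A) = 8*A (m(A) = -2*A*(-4) = 8*A)
L(J, s) = 3*s + 5*J (L(J, s) = 5*J + 3*s = 3*s + 5*J)
L(m(5), f)*u = (3*4 + 5*(8*5))*28 = (12 + 5*40)*28 = (12 + 200)*28 = 212*28 = 5936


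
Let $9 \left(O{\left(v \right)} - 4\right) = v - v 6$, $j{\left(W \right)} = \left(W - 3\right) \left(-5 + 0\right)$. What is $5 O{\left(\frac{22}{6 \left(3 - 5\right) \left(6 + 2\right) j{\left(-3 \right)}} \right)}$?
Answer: $\frac{51895}{2592} \approx 20.021$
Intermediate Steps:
$j{\left(W \right)} = 15 - 5 W$ ($j{\left(W \right)} = \left(-3 + W\right) \left(-5\right) = 15 - 5 W$)
$O{\left(v \right)} = 4 - \frac{5 v}{9}$ ($O{\left(v \right)} = 4 + \frac{v - v 6}{9} = 4 + \frac{v - 6 v}{9} = 4 + \frac{\left(-5\right) v}{9} = 4 - \frac{5 v}{9}$)
$5 O{\left(\frac{22}{6 \left(3 - 5\right) \left(6 + 2\right) j{\left(-3 \right)}} \right)} = 5 \left(4 - \frac{5 \frac{22}{6 \left(3 - 5\right) \left(6 + 2\right) \left(15 - -15\right)}}{9}\right) = 5 \left(4 - \frac{5 \frac{22}{6 \left(\left(-2\right) 8\right) \left(15 + 15\right)}}{9}\right) = 5 \left(4 - \frac{5 \frac{22}{6 \left(-16\right) 30}}{9}\right) = 5 \left(4 - \frac{5 \frac{22}{\left(-96\right) 30}}{9}\right) = 5 \left(4 - \frac{5 \frac{22}{-2880}}{9}\right) = 5 \left(4 - \frac{5 \cdot 22 \left(- \frac{1}{2880}\right)}{9}\right) = 5 \left(4 - - \frac{11}{2592}\right) = 5 \left(4 + \frac{11}{2592}\right) = 5 \cdot \frac{10379}{2592} = \frac{51895}{2592}$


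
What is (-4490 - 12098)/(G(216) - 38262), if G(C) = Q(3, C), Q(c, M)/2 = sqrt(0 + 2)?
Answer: 158672514/365995159 + 8294*sqrt(2)/365995159 ≈ 0.43357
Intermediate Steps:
Q(c, M) = 2*sqrt(2) (Q(c, M) = 2*sqrt(0 + 2) = 2*sqrt(2))
G(C) = 2*sqrt(2)
(-4490 - 12098)/(G(216) - 38262) = (-4490 - 12098)/(2*sqrt(2) - 38262) = -16588/(-38262 + 2*sqrt(2))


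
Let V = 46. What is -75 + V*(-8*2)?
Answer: -811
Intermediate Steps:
-75 + V*(-8*2) = -75 + 46*(-8*2) = -75 + 46*(-16) = -75 - 736 = -811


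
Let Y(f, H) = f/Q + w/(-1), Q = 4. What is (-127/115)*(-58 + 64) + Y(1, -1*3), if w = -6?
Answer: -173/460 ≈ -0.37609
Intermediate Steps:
Y(f, H) = 6 + f/4 (Y(f, H) = f/4 - 6/(-1) = f*(¼) - 6*(-1) = f/4 + 6 = 6 + f/4)
(-127/115)*(-58 + 64) + Y(1, -1*3) = (-127/115)*(-58 + 64) + (6 + (¼)*1) = -127*1/115*6 + (6 + ¼) = -127/115*6 + 25/4 = -762/115 + 25/4 = -173/460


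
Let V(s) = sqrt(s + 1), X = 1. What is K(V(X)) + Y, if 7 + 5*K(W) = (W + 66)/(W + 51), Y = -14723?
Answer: -191340214/12995 - 3*sqrt(2)/2599 ≈ -14724.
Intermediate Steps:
V(s) = sqrt(1 + s)
K(W) = -7/5 + (66 + W)/(5*(51 + W)) (K(W) = -7/5 + ((W + 66)/(W + 51))/5 = -7/5 + ((66 + W)/(51 + W))/5 = -7/5 + (66 + W)/(5*(51 + W)))
K(V(X)) + Y = 3*(-97 - 2*sqrt(1 + 1))/(5*(51 + sqrt(1 + 1))) - 14723 = 3*(-97 - 2*sqrt(2))/(5*(51 + sqrt(2))) - 14723 = -14723 + 3*(-97 - 2*sqrt(2))/(5*(51 + sqrt(2)))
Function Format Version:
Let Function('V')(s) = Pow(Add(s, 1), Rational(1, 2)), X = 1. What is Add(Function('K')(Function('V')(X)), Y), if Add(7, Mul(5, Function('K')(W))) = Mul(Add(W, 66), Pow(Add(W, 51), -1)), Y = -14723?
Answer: Add(Rational(-191340214, 12995), Mul(Rational(-3, 2599), Pow(2, Rational(1, 2)))) ≈ -14724.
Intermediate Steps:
Function('V')(s) = Pow(Add(1, s), Rational(1, 2))
Function('K')(W) = Add(Rational(-7, 5), Mul(Rational(1, 5), Pow(Add(51, W), -1), Add(66, W))) (Function('K')(W) = Add(Rational(-7, 5), Mul(Rational(1, 5), Mul(Add(W, 66), Pow(Add(W, 51), -1)))) = Add(Rational(-7, 5), Mul(Rational(1, 5), Mul(Add(66, W), Pow(Add(51, W), -1)))) = Add(Rational(-7, 5), Mul(Rational(1, 5), Mul(Pow(Add(51, W), -1), Add(66, W)))) = Add(Rational(-7, 5), Mul(Rational(1, 5), Pow(Add(51, W), -1), Add(66, W))))
Add(Function('K')(Function('V')(X)), Y) = Add(Mul(Rational(3, 5), Pow(Add(51, Pow(Add(1, 1), Rational(1, 2))), -1), Add(-97, Mul(-2, Pow(Add(1, 1), Rational(1, 2))))), -14723) = Add(Mul(Rational(3, 5), Pow(Add(51, Pow(2, Rational(1, 2))), -1), Add(-97, Mul(-2, Pow(2, Rational(1, 2))))), -14723) = Add(-14723, Mul(Rational(3, 5), Pow(Add(51, Pow(2, Rational(1, 2))), -1), Add(-97, Mul(-2, Pow(2, Rational(1, 2))))))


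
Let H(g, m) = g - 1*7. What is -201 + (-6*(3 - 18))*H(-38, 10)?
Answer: -4251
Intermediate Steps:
H(g, m) = -7 + g (H(g, m) = g - 7 = -7 + g)
-201 + (-6*(3 - 18))*H(-38, 10) = -201 + (-6*(3 - 18))*(-7 - 38) = -201 - 6*(-15)*(-45) = -201 + 90*(-45) = -201 - 4050 = -4251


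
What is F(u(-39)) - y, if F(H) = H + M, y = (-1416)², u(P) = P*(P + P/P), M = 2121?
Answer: -2001453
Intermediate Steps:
u(P) = P*(1 + P) (u(P) = P*(P + 1) = P*(1 + P))
y = 2005056
F(H) = 2121 + H (F(H) = H + 2121 = 2121 + H)
F(u(-39)) - y = (2121 - 39*(1 - 39)) - 1*2005056 = (2121 - 39*(-38)) - 2005056 = (2121 + 1482) - 2005056 = 3603 - 2005056 = -2001453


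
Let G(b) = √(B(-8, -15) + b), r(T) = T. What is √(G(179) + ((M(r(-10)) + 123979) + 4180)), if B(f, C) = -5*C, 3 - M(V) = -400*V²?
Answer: √(168162 + √254) ≈ 410.10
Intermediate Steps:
M(V) = 3 + 400*V² (M(V) = 3 - (-400)*V² = 3 + 400*V²)
G(b) = √(75 + b) (G(b) = √(-5*(-15) + b) = √(75 + b))
√(G(179) + ((M(r(-10)) + 123979) + 4180)) = √(√(75 + 179) + (((3 + 400*(-10)²) + 123979) + 4180)) = √(√254 + (((3 + 400*100) + 123979) + 4180)) = √(√254 + (((3 + 40000) + 123979) + 4180)) = √(√254 + ((40003 + 123979) + 4180)) = √(√254 + (163982 + 4180)) = √(√254 + 168162) = √(168162 + √254)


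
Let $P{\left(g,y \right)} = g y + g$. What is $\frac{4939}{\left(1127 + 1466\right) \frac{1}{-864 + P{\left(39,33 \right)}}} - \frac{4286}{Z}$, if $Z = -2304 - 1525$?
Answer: $\frac{8748194720}{9928597} \approx 881.11$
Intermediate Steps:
$Z = -3829$ ($Z = -2304 - 1525 = -3829$)
$P{\left(g,y \right)} = g + g y$
$\frac{4939}{\left(1127 + 1466\right) \frac{1}{-864 + P{\left(39,33 \right)}}} - \frac{4286}{Z} = \frac{4939}{\left(1127 + 1466\right) \frac{1}{-864 + 39 \left(1 + 33\right)}} - \frac{4286}{-3829} = \frac{4939}{2593 \frac{1}{-864 + 39 \cdot 34}} - - \frac{4286}{3829} = \frac{4939}{2593 \frac{1}{-864 + 1326}} + \frac{4286}{3829} = \frac{4939}{2593 \cdot \frac{1}{462}} + \frac{4286}{3829} = \frac{4939}{\frac{2593}{462}} + \frac{4286}{3829} = 4939 \cdot \frac{462}{2593} + \frac{4286}{3829} = \frac{2281818}{2593} + \frac{4286}{3829} = \frac{8748194720}{9928597}$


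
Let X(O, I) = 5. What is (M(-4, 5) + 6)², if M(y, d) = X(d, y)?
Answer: 121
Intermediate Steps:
M(y, d) = 5
(M(-4, 5) + 6)² = (5 + 6)² = 11² = 121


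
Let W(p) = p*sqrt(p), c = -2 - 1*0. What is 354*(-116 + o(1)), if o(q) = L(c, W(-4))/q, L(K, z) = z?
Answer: -41064 - 2832*I ≈ -41064.0 - 2832.0*I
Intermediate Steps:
c = -2 (c = -2 + 0 = -2)
W(p) = p**(3/2)
o(q) = -8*I/q (o(q) = (-4)**(3/2)/q = (-8*I)/q = -8*I/q)
354*(-116 + o(1)) = 354*(-116 - 8*I/1) = 354*(-116 - 8*I*1) = 354*(-116 - 8*I) = -41064 - 2832*I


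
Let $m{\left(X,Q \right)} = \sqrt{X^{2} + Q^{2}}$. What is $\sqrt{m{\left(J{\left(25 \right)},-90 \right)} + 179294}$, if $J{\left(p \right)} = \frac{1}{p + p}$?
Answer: $\frac{\sqrt{17929400 + 2 \sqrt{20250001}}}{10} \approx 423.54$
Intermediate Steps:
$J{\left(p \right)} = \frac{1}{2 p}$
$m{\left(X,Q \right)} = \sqrt{Q^{2} + X^{2}}$
$\sqrt{m{\left(J{\left(25 \right)},-90 \right)} + 179294} = \sqrt{\sqrt{\left(-90\right)^{2} + \left(\frac{1}{2 \cdot 25}\right)^{2}} + 179294} = \sqrt{\sqrt{8100 + \left(\frac{1}{2} \cdot \frac{1}{25}\right)^{2}} + 179294} = \sqrt{\sqrt{8100 + \left(\frac{1}{50}\right)^{2}} + 179294} = \sqrt{\sqrt{8100 + \frac{1}{2500}} + 179294} = \sqrt{\sqrt{\frac{20250001}{2500}} + 179294} = \sqrt{\frac{\sqrt{20250001}}{50} + 179294} = \sqrt{179294 + \frac{\sqrt{20250001}}{50}}$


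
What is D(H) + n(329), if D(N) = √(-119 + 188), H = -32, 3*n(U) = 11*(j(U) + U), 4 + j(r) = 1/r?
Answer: 392062/329 + √69 ≈ 1200.0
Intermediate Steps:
j(r) = -4 + 1/r
n(U) = -44/3 + 11*U/3 + 11/(3*U) (n(U) = (11*((-4 + 1/U) + U))/3 = (11*(-4 + U + 1/U))/3 = (-44 + 11*U + 11/U)/3 = -44/3 + 11*U/3 + 11/(3*U))
D(N) = √69
D(H) + n(329) = √69 + (11/3)*(1 + 329² - 4*329)/329 = √69 + (11/3)*(1/329)*(1 + 108241 - 1316) = √69 + (11/3)*(1/329)*106926 = √69 + 392062/329 = 392062/329 + √69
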